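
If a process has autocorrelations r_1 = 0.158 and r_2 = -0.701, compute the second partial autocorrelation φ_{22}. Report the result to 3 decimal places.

φ_{22} = (r_2 − r_1²) / (1 − r_1²)
r_1² = (0.158)² = 0.024964
Numerator = -0.701 − 0.0250 = -0.7260; denominator = 1 − 0.0250 = 0.9750
φ_{22} = -0.7260 / 0.9750 = -0.745

-0.745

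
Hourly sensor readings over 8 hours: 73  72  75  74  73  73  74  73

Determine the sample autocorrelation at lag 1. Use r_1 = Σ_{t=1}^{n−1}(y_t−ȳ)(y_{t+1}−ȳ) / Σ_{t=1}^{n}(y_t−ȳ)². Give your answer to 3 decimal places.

-0.215

Mean ȳ = (73 + 72 + 75 + 74 + 73 + 73 + 74 + 73)/8 = 73.3750
Σ(y_t−ȳ)(y_{t+1}−ȳ) = (0.5156) + (-2.2344) + (1.0156) + (-0.2344) + (0.1406) + (-0.2344) + (-0.2344) = -1.2656
Denominator Σ(y_t−ȳ)² = 5.8750
r_1 = -1.2656 / 5.8750 = -0.215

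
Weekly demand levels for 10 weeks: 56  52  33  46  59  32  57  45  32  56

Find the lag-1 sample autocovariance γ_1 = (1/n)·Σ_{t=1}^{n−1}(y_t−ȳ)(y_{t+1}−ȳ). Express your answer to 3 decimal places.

Mean ȳ = (56 + 52 + 33 + 46 + 59 + 32 + 57 + 45 + 32 + 56)/10 = 46.8000
Σ_{t=1}^{9}(y_t−ȳ)(y_{t+1}−ȳ) = -482.0400
γ_1 = -482.0400 / 10 = -48.204

-48.204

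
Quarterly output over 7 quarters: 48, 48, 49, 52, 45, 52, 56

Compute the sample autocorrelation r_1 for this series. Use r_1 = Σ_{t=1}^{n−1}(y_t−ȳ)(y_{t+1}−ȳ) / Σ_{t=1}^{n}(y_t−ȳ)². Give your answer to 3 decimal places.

Mean ȳ = (48 + 48 + 49 + 52 + 45 + 52 + 56)/7 = 50.0000
Deviations from mean: -2.0000, -2.0000, -1.0000, 2.0000, -5.0000, 2.0000, 6.0000
Numerator Σ_{t=1}^{6}(y_t−ȳ)(y_{t+1}−ȳ) = -4.0000
Denominator Σ(y_t−ȳ)² = 78.0000
r_1 = -4.0000 / 78.0000 = -0.051

-0.051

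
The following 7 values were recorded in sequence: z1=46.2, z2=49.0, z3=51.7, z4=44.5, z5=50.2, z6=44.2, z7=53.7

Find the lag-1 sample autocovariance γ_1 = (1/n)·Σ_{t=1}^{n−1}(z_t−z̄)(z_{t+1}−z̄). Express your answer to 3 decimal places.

Mean z̄ = (46.2 + 49.0 + 51.7 + 44.5 + 50.2 + 44.2 + 53.7)/7 = 48.5000
Deviations: -2.3000, 0.5000, 3.2000, -4.0000, 1.7000, -4.3000, 5.2000
Σ_{t=1}^{6}(z_t−z̄)(z_{t+1}−z̄) = -48.8200
γ_1 = -48.8200 / 7 = -6.974

-6.974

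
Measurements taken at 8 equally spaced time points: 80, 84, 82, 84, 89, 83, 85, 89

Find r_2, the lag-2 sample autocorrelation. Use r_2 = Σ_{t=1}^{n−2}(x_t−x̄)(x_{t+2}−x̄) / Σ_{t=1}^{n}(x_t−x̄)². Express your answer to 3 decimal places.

-0.050

Mean x̄ = (80 + 84 + 82 + 84 + 89 + 83 + 85 + 89)/8 = 84.5000
Σ(x_t−x̄)(x_{t+2}−x̄) = (11.2500) + (0.2500) + (-11.2500) + (0.7500) + (2.2500) + (-6.7500) = -3.5000
Denominator Σ(x_t−x̄)² = 70.0000
r_2 = -3.5000 / 70.0000 = -0.050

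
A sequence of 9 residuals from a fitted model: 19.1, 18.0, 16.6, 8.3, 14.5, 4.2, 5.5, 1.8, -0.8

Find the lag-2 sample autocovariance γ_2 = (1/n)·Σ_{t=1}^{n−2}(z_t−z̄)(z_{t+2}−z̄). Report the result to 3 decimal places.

Mean z̄ = (19.1 + 18.0 + 16.6 + 8.3 + 14.5 + 4.2 + 5.5 + 1.8 − 0.8)/9 = 9.6889
Σ_{t=1}^{7}(z_t−z̄)(z_{t+2}−z̄) = 161.4564
γ_2 = 161.4564 / 9 = 17.940

17.940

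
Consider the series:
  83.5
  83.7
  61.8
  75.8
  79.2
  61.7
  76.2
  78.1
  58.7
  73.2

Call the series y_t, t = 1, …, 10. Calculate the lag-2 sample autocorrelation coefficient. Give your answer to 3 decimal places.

Mean ȳ = (83.5 + 83.7 + 61.8 + 75.8 + 79.2 + 61.7 + 76.2 + 78.1 + 58.7 + 73.2)/10 = 73.1900
Numerator Σ_{t=1}^{8}(y_t−ȳ)(y_{t+2}−ȳ) = -270.3342
Denominator Σ(y_t−ȳ)² = 764.5690
r_2 = -270.3342 / 764.5690 = -0.354

-0.354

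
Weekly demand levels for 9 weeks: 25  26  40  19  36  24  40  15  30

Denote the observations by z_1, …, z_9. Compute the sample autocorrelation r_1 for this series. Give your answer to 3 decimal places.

Mean z̄ = (25 + 26 + 40 + 19 + 36 + 24 + 40 + 15 + 30)/9 = 28.3333
Numerator Σ_{t=1}^{8}(z_t−z̄)(z_{t+1}−z̄) = -461.4444
Denominator Σ(z_t−z̄)² = 634.0000
r_1 = -461.4444 / 634.0000 = -0.728

-0.728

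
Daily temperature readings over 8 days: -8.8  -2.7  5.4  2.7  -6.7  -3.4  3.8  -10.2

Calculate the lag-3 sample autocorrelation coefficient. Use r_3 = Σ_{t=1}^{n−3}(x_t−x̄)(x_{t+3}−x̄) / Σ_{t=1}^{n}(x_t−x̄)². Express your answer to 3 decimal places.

0.106

Mean x̄ = (-8.8 − 2.7 + 5.4 + 2.7 − 6.7 − 3.4 + 3.8 − 10.2)/8 = -2.4875
Deviations from mean: -6.3125, -0.2125, 7.8875, 5.1875, -4.2125, -0.9125, 6.2875, -7.7125
Σ(x_t−x̄)(x_{t+3}−x̄) = (-32.7461) + (0.8952) + (-7.1973) + (32.6164) + (32.4889) = 26.0570
Denominator Σ(x_t−x̄)² = 246.6088
r_3 = 26.0570 / 246.6088 = 0.106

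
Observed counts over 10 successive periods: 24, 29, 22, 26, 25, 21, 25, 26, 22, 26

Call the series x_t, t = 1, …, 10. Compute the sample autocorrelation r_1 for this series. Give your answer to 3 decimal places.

Mean x̄ = (24 + 29 + 22 + 26 + 25 + 21 + 25 + 26 + 22 + 26)/10 = 24.6000
Numerator Σ_{t=1}^{9}(x_t−x̄)(x_{t+1}−x̄) = -26.7600
Denominator Σ(x_t−x̄)² = 52.4000
r_1 = -26.7600 / 52.4000 = -0.511

-0.511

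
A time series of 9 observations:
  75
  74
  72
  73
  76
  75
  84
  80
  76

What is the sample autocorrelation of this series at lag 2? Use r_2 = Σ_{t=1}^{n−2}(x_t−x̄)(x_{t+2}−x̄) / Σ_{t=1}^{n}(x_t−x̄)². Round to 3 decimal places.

0.081

Mean x̄ = (75 + 74 + 72 + 73 + 76 + 75 + 84 + 80 + 76)/9 = 76.1111
Σ(x_t−x̄)(x_{t+2}−x̄) = (4.5679) + (6.5679) + (0.4568) + (3.4568) + (-0.8765) + (-4.3210) + (-0.8765) = 8.9753
Denominator Σ(x_t−x̄)² = 110.8889
r_2 = 8.9753 / 110.8889 = 0.081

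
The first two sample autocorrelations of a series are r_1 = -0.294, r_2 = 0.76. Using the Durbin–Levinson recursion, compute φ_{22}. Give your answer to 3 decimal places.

φ_{22} = (r_2 − r_1²) / (1 − r_1²)
r_1² = (-0.294)² = 0.086436
Numerator = 0.76 − 0.0864 = 0.6736; denominator = 1 − 0.0864 = 0.9136
φ_{22} = 0.6736 / 0.9136 = 0.737

0.737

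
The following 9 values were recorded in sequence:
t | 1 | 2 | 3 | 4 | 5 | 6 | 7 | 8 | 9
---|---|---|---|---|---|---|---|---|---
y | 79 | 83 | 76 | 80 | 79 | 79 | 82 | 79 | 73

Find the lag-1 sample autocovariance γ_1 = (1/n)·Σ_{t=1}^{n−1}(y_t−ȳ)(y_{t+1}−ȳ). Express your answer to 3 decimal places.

Mean ȳ = (79 + 83 + 76 + 80 + 79 + 79 + 82 + 79 + 73)/9 = 78.8889
Σ_{t=1}^{8}(y_t−ȳ)(y_{t+1}−ȳ) = -14.4568
γ_1 = -14.4568 / 9 = -1.606

-1.606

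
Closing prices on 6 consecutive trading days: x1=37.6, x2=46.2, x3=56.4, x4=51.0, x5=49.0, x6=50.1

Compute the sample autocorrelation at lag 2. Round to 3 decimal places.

-0.423

Mean x̄ = (37.6 + 46.2 + 56.4 + 51.0 + 49.0 + 50.1)/6 = 48.3833
Deviations from mean: -10.7833, -2.1833, 8.0167, 2.6167, 0.6167, 1.7167
Σ(x_t−x̄)(x_{t+2}−x̄) = (-86.4464) + (-5.7131) + (4.9436) + (4.4919) = -82.7239
Denominator Σ(x_t−x̄)² = 195.4883
r_2 = -82.7239 / 195.4883 = -0.423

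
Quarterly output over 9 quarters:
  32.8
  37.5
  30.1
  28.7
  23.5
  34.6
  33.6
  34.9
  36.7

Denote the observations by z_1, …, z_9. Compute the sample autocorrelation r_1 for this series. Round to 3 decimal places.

Mean z̄ = (32.8 + 37.5 + 30.1 + 28.7 + 23.5 + 34.6 + 33.6 + 34.9 + 36.7)/9 = 32.4889
Numerator Σ_{t=1}^{8}(z_t−z̄)(z_{t+1}−z̄) = 28.8988
Denominator Σ(z_t−z̄)² = 155.3089
r_1 = 28.8988 / 155.3089 = 0.186

0.186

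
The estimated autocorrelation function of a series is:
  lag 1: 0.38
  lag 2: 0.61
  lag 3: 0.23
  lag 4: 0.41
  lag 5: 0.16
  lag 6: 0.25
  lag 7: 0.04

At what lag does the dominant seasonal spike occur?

2

The largest autocorrelation is r_2 = 0.61, with a weaker echo at lag 4 (0.41); the remaining lags stay at or below 0.38.
The dominant spike at lag 2 indicates a seasonal period of 2.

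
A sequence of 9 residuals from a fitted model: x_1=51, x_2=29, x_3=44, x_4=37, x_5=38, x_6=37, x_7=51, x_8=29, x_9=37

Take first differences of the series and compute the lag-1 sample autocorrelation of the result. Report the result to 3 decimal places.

-0.638

First differences Δx: -22, 15, -7, 1, -1, 14, -22, 8
Mean of differences = -1.7500
Numerator Σ(Δx_t−Δx̄)(Δx_{t+1}−Δx̄) = -944.0625
Denominator Σ(Δx_t−Δx̄)² = 1479.5000
r_1(Δx) = -944.0625 / 1479.5000 = -0.638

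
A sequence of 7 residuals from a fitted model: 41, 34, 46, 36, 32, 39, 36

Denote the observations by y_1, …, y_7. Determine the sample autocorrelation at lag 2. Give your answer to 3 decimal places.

-0.046

Mean ȳ = (41 + 34 + 46 + 36 + 32 + 39 + 36)/7 = 37.7143
Deviations from mean: 3.2857, -3.7143, 8.2857, -1.7143, -5.7143, 1.2857, -1.7143
Numerator Σ_{t=1}^{5}(y_t−ȳ)(y_{t+2}−ȳ) = -6.1633
Denominator Σ(y_t−ȳ)² = 133.4286
r_2 = -6.1633 / 133.4286 = -0.046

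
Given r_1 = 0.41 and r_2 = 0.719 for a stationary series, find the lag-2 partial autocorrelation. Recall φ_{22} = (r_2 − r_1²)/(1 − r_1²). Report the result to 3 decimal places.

φ_{22} = (r_2 − r_1²) / (1 − r_1²)
r_1² = (0.41)² = 0.1681
Numerator = 0.719 − 0.1681 = 0.5509; denominator = 1 − 0.1681 = 0.8319
φ_{22} = 0.5509 / 0.8319 = 0.662

0.662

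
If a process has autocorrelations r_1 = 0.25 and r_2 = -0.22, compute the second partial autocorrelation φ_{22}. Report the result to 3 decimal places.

φ_{22} = (r_2 − r_1²) / (1 − r_1²)
r_1² = (0.25)² = 0.0625
Numerator = -0.22 − 0.0625 = -0.2825; denominator = 1 − 0.0625 = 0.9375
φ_{22} = -0.2825 / 0.9375 = -0.301

-0.301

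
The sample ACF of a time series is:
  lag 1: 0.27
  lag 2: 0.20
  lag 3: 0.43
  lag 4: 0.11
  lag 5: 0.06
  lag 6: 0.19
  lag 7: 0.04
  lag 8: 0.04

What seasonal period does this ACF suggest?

3

The largest autocorrelation is r_3 = 0.43; the remaining lags stay at or below 0.27. The elevated value at lag 1 (0.27), dropping to 0.20 at lag 2, reflects decaying short-term dependence rather than seasonality.
The dominant spike at lag 3 indicates a seasonal period of 3.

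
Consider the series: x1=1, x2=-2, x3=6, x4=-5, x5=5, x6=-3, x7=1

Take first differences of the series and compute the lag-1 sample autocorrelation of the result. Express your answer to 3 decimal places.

First differences Δx: -3, 8, -11, 10, -8, 4
Mean of differences = 0.0000
Numerator Σ(Δx_t−Δx̄)(Δx_{t+1}−Δx̄) = -334.0000
Denominator Σ(Δx_t−Δx̄)² = 374.0000
r_1(Δx) = -334.0000 / 374.0000 = -0.893

-0.893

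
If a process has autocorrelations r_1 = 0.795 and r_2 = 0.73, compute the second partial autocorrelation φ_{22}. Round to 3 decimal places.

0.266

φ_{22} = (r_2 − r_1²) / (1 − r_1²)
r_1² = (0.795)² = 0.632025
Numerator = 0.73 − 0.6320 = 0.0980; denominator = 1 − 0.6320 = 0.3680
φ_{22} = 0.0980 / 0.3680 = 0.266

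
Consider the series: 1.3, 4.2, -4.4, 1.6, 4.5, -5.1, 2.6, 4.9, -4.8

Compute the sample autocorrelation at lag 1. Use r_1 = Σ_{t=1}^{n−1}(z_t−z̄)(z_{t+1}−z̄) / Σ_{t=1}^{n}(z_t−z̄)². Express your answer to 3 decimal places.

-0.465

Mean z̄ = (1.3 + 4.2 − 4.4 + 1.6 + 4.5 − 5.1 + 2.6 + 4.9 − 4.8)/9 = 0.5333
Numerator Σ_{t=1}^{8}(z_t−z̄)(z_{t+1}−z̄) = -64.5611
Denominator Σ(z_t−z̄)² = 138.7600
r_1 = -64.5611 / 138.7600 = -0.465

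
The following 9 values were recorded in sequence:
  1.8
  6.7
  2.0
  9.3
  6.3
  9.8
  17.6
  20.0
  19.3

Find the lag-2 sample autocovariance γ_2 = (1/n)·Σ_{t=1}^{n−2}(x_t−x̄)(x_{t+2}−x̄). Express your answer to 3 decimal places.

Mean x̄ = (1.8 + 6.7 + 2.0 + 9.3 + 6.3 + 9.8 + 17.6 + 20.0 + 19.3)/9 = 10.3111
Σ_{t=1}^{7}(x_t−x̄)(x_{t+2}−x̄) = 139.5720
γ_2 = 139.5720 / 9 = 15.508

15.508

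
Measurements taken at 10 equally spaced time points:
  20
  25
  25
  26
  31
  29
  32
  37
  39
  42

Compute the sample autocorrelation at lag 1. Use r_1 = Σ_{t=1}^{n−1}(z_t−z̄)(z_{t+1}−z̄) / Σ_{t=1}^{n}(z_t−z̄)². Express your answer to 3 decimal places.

0.611

Mean z̄ = (20 + 25 + 25 + 26 + 31 + 29 + 32 + 37 + 39 + 42)/10 = 30.6000
Numerator Σ_{t=1}^{9}(z_t−z̄)(z_{t+1}−z̄) = 270.2400
Denominator Σ(z_t−z̄)² = 442.4000
r_1 = 270.2400 / 442.4000 = 0.611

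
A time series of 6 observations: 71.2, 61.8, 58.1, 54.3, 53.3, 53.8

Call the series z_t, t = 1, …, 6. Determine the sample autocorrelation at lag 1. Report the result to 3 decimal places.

0.377

Mean z̄ = (71.2 + 61.8 + 58.1 + 54.3 + 53.3 + 53.8)/6 = 58.7500
Deviations from mean: 12.4500, 3.0500, -0.6500, -4.4500, -5.4500, -4.9500
Numerator Σ_{t=1}^{5}(z_t−z̄)(z_{t+1}−z̄) = 90.1125
Denominator Σ(z_t−z̄)² = 238.7350
r_1 = 90.1125 / 238.7350 = 0.377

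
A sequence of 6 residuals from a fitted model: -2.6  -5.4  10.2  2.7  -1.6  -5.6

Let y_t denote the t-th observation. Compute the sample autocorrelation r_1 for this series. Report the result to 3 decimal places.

Mean ȳ = (-2.6 − 5.4 + 10.2 + 2.7 − 1.6 − 5.6)/6 = -0.3833
Deviations from mean: -2.2167, -5.0167, 10.5833, 3.0833, -1.2167, -5.2167
Σ(y_t−ȳ)(y_{t+1}−ȳ) = (11.1203) + (-53.0931) + (32.6319) + (-3.7514) + (6.3469) = -6.7453
Denominator Σ(y_t−ȳ)² = 180.2883
r_1 = -6.7453 / 180.2883 = -0.037

-0.037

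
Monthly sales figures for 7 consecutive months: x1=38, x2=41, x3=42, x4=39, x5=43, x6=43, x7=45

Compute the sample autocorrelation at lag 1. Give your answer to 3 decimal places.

Mean x̄ = (38 + 41 + 42 + 39 + 43 + 43 + 45)/7 = 41.5714
Numerator Σ_{t=1}^{6}(x_t−x̄)(x_{t+1}−x̄) = 3.9592
Denominator Σ(x_t−x̄)² = 35.7143
r_1 = 3.9592 / 35.7143 = 0.111

0.111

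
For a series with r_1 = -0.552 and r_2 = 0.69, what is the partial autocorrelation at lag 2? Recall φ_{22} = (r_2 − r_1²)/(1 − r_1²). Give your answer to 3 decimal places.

0.554

φ_{22} = (r_2 − r_1²) / (1 − r_1²)
r_1² = (-0.552)² = 0.304704
Numerator = 0.69 − 0.3047 = 0.3853; denominator = 1 − 0.3047 = 0.6953
φ_{22} = 0.3853 / 0.6953 = 0.554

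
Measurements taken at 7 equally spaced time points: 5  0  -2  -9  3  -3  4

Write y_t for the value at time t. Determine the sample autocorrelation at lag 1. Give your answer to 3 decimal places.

Mean ȳ = (5 + 0 − 2 − 9 + 3 − 3 + 4)/7 = -0.2857
Deviations from mean: 5.2857, 0.2857, -1.7143, -8.7143, 3.2857, -2.7143, 4.2857
Numerator Σ_{t=1}^{6}(y_t−ȳ)(y_{t+1}−ȳ) = -33.2245
Denominator Σ(y_t−ȳ)² = 143.4286
r_1 = -33.2245 / 143.4286 = -0.232

-0.232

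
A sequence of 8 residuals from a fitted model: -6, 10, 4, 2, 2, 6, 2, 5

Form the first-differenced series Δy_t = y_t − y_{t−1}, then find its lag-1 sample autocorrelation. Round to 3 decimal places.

First differences Δy: 16, -6, -2, 0, 4, -4, 3
Mean of differences = 1.5714
Numerator Σ(Δy_t−Δȳ)(Δy_{t+1}−Δȳ) = -101.8980
Denominator Σ(Δy_t−Δȳ)² = 319.7143
r_1(Δy) = -101.8980 / 319.7143 = -0.319

-0.319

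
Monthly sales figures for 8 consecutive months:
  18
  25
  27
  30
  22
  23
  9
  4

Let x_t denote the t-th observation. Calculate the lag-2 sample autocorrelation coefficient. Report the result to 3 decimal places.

Mean x̄ = (18 + 25 + 27 + 30 + 22 + 23 + 9 + 4)/8 = 19.7500
Deviations from mean: -1.7500, 5.2500, 7.2500, 10.2500, 2.2500, 3.2500, -10.7500, -15.7500
Σ(x_t−x̄)(x_{t+2}−x̄) = (-12.6875) + (53.8125) + (16.3125) + (33.3125) + (-24.1875) + (-51.1875) = 15.3750
Denominator Σ(x_t−x̄)² = 567.5000
r_2 = 15.3750 / 567.5000 = 0.027

0.027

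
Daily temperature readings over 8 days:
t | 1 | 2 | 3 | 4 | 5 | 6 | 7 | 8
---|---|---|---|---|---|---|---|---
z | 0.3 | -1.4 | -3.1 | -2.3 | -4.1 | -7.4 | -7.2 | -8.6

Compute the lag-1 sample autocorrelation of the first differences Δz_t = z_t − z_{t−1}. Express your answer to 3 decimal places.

First differences Δz: -1.7, -1.7, 0.8, -1.8, -3.3, 0.2, -1.4
Mean of differences = -1.2714
Numerator Σ(Δz_t−Δz̄)(Δz_{t+1}−Δz̄) = -3.9008
Denominator Σ(Δz_t−Δz̄)² = 11.2343
r_1(Δz) = -3.9008 / 11.2343 = -0.347

-0.347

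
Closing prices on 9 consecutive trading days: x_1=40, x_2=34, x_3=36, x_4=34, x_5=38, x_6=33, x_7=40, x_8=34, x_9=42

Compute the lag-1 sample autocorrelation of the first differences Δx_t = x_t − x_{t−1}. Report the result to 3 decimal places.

-0.724

First differences Δx: -6, 2, -2, 4, -5, 7, -6, 8
Mean of differences = 0.2500
Numerator Σ(Δx_t−Δx̄)(Δx_{t+1}−Δx̄) = -169.0625
Denominator Σ(Δx_t−Δx̄)² = 233.5000
r_1(Δx) = -169.0625 / 233.5000 = -0.724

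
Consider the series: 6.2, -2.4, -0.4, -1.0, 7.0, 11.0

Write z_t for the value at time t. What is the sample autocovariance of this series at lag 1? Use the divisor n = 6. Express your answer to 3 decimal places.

Mean z̄ = (6.2 − 2.4 − 0.4 − 1.0 + 7.0 + 11.0)/6 = 3.4000
Σ_{t=1}^{5}(z_t−z̄)(z_{t+1}−z̄) = 34.0400
γ_1 = 34.0400 / 6 = 5.673

5.673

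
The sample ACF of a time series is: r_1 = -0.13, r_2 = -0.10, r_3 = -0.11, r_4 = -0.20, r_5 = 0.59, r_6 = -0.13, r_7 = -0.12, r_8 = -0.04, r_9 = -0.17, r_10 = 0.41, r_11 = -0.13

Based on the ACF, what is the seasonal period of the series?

The largest autocorrelation is r_5 = 0.59, with a weaker echo at lag 10 (0.41); the remaining lags stay at or below -0.04.
The dominant spike at lag 5 indicates a seasonal period of 5.

5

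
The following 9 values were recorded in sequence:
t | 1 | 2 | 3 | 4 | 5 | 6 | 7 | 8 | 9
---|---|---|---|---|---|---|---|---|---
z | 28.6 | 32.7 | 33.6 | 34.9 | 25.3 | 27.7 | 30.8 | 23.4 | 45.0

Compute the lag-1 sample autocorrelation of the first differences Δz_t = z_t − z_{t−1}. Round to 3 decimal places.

First differences Δz: 4.1, 0.9, 1.3, -9.6, 2.4, 3.1, -7.4, 21.6
Mean of differences = 2.0500
Numerator Σ(Δz_t−Δz̄)(Δz_{t+1}−Δz̄) = -191.1375
Denominator Σ(Δz_t−Δz̄)² = 614.5400
r_1(Δz) = -191.1375 / 614.5400 = -0.311

-0.311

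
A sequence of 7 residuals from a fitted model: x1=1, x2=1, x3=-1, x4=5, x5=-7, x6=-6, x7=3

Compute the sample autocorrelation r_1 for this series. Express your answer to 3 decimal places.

Mean x̄ = (1 + 1 − 1 + 5 − 7 − 6 + 3)/7 = -0.5714
Deviations from mean: 1.5714, 1.5714, -0.4286, 5.5714, -6.4286, -5.4286, 3.5714
Numerator Σ_{t=1}^{6}(x_t−x̄)(x_{t+1}−x̄) = -20.8980
Denominator Σ(x_t−x̄)² = 119.7143
r_1 = -20.8980 / 119.7143 = -0.175

-0.175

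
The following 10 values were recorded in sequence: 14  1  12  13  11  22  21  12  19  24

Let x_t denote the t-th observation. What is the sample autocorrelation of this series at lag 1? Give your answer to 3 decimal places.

Mean x̄ = (14 + 1 + 12 + 13 + 11 + 22 + 21 + 12 + 19 + 24)/10 = 14.9000
Numerator Σ_{t=1}^{9}(x_t−x̄)(x_{t+1}−x̄) = 89.0900
Denominator Σ(x_t−x̄)² = 416.9000
r_1 = 89.0900 / 416.9000 = 0.214

0.214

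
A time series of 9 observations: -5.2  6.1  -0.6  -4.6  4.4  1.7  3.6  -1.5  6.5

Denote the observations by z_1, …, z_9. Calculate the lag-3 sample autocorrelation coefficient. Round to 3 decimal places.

0.208

Mean z̄ = (-5.2 + 6.1 − 0.6 − 4.6 + 4.4 + 1.7 + 3.6 − 1.5 + 6.5)/9 = 1.1556
Σ(z_t−z̄)(z_{t+3}−z̄) = (36.5798) + (16.0420) + (-0.9558) + (-14.0691) + (-8.6158) + (2.9098) = 31.8907
Denominator Σ(z_t−z̄)² = 153.4622
r_3 = 31.8907 / 153.4622 = 0.208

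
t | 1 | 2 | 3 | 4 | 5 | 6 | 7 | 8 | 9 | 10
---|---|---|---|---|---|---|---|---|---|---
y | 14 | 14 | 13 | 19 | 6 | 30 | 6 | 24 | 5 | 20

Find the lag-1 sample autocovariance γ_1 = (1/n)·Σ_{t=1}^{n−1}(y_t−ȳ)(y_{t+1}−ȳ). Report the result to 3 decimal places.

-53.171

Mean ȳ = (14 + 14 + 13 + 19 + 6 + 30 + 6 + 24 + 5 + 20)/10 = 15.1000
Σ_{t=1}^{9}(y_t−ȳ)(y_{t+1}−ȳ) = -531.7100
γ_1 = -531.7100 / 10 = -53.171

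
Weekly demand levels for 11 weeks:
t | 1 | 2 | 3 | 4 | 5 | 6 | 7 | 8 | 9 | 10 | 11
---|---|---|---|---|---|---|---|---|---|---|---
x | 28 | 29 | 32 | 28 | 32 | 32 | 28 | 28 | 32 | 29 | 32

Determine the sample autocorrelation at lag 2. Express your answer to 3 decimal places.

-0.211

Mean x̄ = (28 + 29 + 32 + 28 + 32 + 32 + 28 + 28 + 32 + 29 + 32)/11 = 30.0000
Numerator Σ_{t=1}^{9}(x_t−x̄)(x_{t+2}−x̄) = -8.0000
Denominator Σ(x_t−x̄)² = 38.0000
r_2 = -8.0000 / 38.0000 = -0.211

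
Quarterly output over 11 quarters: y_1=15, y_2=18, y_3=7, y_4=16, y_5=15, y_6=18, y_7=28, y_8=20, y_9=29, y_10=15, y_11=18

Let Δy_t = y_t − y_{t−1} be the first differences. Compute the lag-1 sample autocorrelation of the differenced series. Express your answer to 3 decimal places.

First differences Δy: 3, -11, 9, -1, 3, 10, -8, 9, -14, 3
Mean of differences = 0.3000
Numerator Σ(Δy_t−Δȳ)(Δy_{t+1}−Δȳ) = -433.1900
Denominator Σ(Δy_t−Δȳ)² = 670.1000
r_1(Δy) = -433.1900 / 670.1000 = -0.646

-0.646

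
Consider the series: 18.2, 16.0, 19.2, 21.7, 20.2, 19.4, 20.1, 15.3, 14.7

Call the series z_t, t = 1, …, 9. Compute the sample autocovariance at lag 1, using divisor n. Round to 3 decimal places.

1.901

Mean z̄ = (18.2 + 16.0 + 19.2 + 21.7 + 20.2 + 19.4 + 20.1 + 15.3 + 14.7)/9 = 18.3111
Σ_{t=1}^{8}(z_t−z̄)(z_{t+1}−z̄) = 17.1077
γ_1 = 17.1077 / 9 = 1.901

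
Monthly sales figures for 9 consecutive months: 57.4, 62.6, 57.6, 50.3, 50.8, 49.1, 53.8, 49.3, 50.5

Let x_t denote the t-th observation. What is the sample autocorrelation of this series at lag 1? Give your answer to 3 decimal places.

0.506

Mean x̄ = (57.4 + 62.6 + 57.6 + 50.3 + 50.8 + 49.1 + 53.8 + 49.3 + 50.5)/9 = 53.4889
Numerator Σ_{t=1}^{8}(x_t−x̄)(x_{t+1}−x̄) = 90.2088
Denominator Σ(x_t−x̄)² = 178.4489
r_1 = 90.2088 / 178.4489 = 0.506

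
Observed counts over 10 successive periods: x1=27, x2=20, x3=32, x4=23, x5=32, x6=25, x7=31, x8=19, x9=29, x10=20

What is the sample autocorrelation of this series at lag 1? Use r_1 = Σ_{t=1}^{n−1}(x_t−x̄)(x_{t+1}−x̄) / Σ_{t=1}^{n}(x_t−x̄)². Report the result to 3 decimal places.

-0.684

Mean x̄ = (27 + 20 + 32 + 23 + 32 + 25 + 31 + 19 + 29 + 20)/10 = 25.8000
Numerator Σ_{t=1}^{9}(x_t−x̄)(x_{t+1}−x̄) = -162.4400
Denominator Σ(x_t−x̄)² = 237.6000
r_1 = -162.4400 / 237.6000 = -0.684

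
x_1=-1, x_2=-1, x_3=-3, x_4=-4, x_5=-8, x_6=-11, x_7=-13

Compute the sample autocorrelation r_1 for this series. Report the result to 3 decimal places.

Mean x̄ = (-1 − 1 − 3 − 4 − 8 − 11 − 13)/7 = -5.8571
Deviations from mean: 4.8571, 4.8571, 2.8571, 1.8571, -2.1429, -5.1429, -7.1429
Numerator Σ_{t=1}^{6}(x_t−x̄)(x_{t+1}−x̄) = 86.5510
Denominator Σ(x_t−x̄)² = 140.8571
r_1 = 86.5510 / 140.8571 = 0.614

0.614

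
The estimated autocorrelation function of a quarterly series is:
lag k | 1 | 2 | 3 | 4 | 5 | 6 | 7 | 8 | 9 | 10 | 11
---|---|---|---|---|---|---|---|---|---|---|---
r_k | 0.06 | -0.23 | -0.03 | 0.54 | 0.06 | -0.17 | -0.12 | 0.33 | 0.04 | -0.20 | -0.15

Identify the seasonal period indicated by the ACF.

4

The largest autocorrelation is r_4 = 0.54, with a weaker echo at lag 8 (0.33); the remaining lags stay at or below 0.06.
The dominant spike at lag 4 indicates a seasonal period of 4.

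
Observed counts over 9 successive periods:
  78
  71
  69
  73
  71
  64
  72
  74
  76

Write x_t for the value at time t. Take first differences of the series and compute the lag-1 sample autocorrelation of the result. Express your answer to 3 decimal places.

-0.120

First differences Δx: -7, -2, 4, -2, -7, 8, 2, 2
Mean of differences = -0.2500
Numerator Σ(Δx_t−Δx̄)(Δx_{t+1}−Δx̄) = -23.3125
Denominator Σ(Δx_t−Δx̄)² = 193.5000
r_1(Δx) = -23.3125 / 193.5000 = -0.120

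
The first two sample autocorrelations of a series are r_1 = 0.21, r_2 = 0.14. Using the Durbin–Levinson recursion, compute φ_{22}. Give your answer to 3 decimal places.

0.100

φ_{22} = (r_2 − r_1²) / (1 − r_1²)
r_1² = (0.21)² = 0.0441
Numerator = 0.14 − 0.0441 = 0.0959; denominator = 1 − 0.0441 = 0.9559
φ_{22} = 0.0959 / 0.9559 = 0.100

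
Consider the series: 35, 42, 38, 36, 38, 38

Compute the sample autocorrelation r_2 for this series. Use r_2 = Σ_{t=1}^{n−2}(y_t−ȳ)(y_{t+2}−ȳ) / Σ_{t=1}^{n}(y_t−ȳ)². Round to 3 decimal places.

-0.291

Mean ȳ = (35 + 42 + 38 + 36 + 38 + 38)/6 = 37.8333
Deviations from mean: -2.8333, 4.1667, 0.1667, -1.8333, 0.1667, 0.1667
Σ(y_t−ȳ)(y_{t+2}−ȳ) = (-0.4722) + (-7.6389) + (0.0278) + (-0.3056) = -8.3889
Denominator Σ(y_t−ȳ)² = 28.8333
r_2 = -8.3889 / 28.8333 = -0.291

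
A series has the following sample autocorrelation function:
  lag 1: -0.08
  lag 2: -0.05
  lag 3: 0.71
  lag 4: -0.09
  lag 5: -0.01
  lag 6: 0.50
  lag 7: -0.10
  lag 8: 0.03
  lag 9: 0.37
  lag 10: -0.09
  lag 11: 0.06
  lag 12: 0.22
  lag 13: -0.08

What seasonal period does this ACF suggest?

The largest autocorrelation is r_3 = 0.71, with weaker echoes at lags 6 (0.50), 9 (0.37) and 12 (0.22); the remaining lags stay at or below 0.06.
The dominant spike at lag 3 indicates a seasonal period of 3.

3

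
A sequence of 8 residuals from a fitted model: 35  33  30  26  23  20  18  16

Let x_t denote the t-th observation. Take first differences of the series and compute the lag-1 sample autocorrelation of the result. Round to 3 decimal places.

First differences Δx: -2, -3, -4, -3, -3, -2, -2
Mean of differences = -2.7143
Numerator Σ(Δx_t−Δx̄)(Δx_{t+1}−Δx̄) = 0.9184
Denominator Σ(Δx_t−Δx̄)² = 3.4286
r_1(Δx) = 0.9184 / 3.4286 = 0.268

0.268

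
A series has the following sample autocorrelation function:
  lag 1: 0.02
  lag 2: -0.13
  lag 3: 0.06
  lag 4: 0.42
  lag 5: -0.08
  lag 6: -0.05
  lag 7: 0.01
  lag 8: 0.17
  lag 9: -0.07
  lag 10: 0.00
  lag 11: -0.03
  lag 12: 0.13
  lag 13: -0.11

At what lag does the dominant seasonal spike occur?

4

The largest autocorrelation is r_4 = 0.42, with a weaker echo at lag 8 (0.17); the remaining lags stay at or below 0.13.
The dominant spike at lag 4 indicates a seasonal period of 4.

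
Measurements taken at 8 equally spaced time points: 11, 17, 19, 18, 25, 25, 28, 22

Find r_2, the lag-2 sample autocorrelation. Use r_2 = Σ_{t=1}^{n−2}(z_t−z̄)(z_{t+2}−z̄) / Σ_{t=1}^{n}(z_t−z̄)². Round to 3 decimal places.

Mean z̄ = (11 + 17 + 19 + 18 + 25 + 25 + 28 + 22)/8 = 20.6250
Deviations from mean: -9.6250, -3.6250, -1.6250, -2.6250, 4.3750, 4.3750, 7.3750, 1.3750
Σ(z_t−z̄)(z_{t+2}−z̄) = (15.6406) + (9.5156) + (-7.1094) + (-11.4844) + (32.2656) + (6.0156) = 44.8438
Denominator Σ(z_t−z̄)² = 209.8750
r_2 = 44.8438 / 209.8750 = 0.214

0.214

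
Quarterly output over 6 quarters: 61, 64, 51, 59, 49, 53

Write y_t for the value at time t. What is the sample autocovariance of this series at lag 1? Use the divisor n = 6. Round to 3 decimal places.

-2.477

Mean ȳ = (61 + 64 + 51 + 59 + 49 + 53)/6 = 56.1667
Deviations: 4.8333, 7.8333, -5.1667, 2.8333, -7.1667, -3.1667
Σ_{t=1}^{5}(y_t−ȳ)(y_{t+1}−ȳ) = -14.8611
γ_1 = -14.8611 / 6 = -2.477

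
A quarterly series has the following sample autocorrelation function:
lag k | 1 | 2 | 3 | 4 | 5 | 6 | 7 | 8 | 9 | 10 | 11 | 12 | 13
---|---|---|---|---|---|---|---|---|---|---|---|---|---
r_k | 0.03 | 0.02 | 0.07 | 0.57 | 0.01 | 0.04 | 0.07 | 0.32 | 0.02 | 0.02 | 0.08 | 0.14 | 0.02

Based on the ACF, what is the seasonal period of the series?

4

The largest autocorrelation is r_4 = 0.57, with a weaker echo at lag 8 (0.32); the remaining lags stay at or below 0.14.
The dominant spike at lag 4 indicates a seasonal period of 4.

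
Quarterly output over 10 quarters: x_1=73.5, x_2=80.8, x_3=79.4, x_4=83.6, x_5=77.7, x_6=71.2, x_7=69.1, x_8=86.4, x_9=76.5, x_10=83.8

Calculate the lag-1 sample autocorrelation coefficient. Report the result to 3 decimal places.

-0.124

Mean x̄ = (73.5 + 80.8 + 79.4 + 83.6 + 77.7 + 71.2 + 69.1 + 86.4 + 76.5 + 83.8)/10 = 78.2000
Numerator Σ_{t=1}^{9}(x_t−x̄)(x_{t+1}−x̄) = -36.2000
Denominator Σ(x_t−x̄)² = 293.0000
r_1 = -36.2000 / 293.0000 = -0.124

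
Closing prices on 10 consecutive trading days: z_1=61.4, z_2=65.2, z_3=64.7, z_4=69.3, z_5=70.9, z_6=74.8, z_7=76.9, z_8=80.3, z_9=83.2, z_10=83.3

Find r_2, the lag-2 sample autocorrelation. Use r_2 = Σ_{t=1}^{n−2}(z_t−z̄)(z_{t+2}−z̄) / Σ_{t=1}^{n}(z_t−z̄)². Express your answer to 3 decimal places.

0.453

Mean z̄ = (61.4 + 65.2 + 64.7 + 69.3 + 70.9 + 74.8 + 76.9 + 80.3 + 83.2 + 83.3)/10 = 73.0000
Numerator Σ_{t=1}^{8}(z_t−z̄)(z_{t+2}−z̄) = 255.8300
Denominator Σ(z_t−z̄)² = 564.2600
r_2 = 255.8300 / 564.2600 = 0.453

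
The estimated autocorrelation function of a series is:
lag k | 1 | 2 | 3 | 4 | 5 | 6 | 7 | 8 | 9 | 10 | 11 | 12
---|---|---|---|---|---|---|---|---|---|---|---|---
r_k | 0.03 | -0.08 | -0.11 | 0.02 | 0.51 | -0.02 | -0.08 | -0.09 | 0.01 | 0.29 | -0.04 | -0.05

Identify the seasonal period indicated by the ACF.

5

The largest autocorrelation is r_5 = 0.51, with a weaker echo at lag 10 (0.29); the remaining lags stay at or below 0.03.
The dominant spike at lag 5 indicates a seasonal period of 5.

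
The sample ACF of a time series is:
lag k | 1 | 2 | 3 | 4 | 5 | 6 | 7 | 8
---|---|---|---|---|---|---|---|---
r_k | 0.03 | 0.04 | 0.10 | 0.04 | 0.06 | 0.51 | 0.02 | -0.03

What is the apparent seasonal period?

6

The largest autocorrelation is r_6 = 0.51; the remaining lags stay at or below 0.10.
The dominant spike at lag 6 indicates a seasonal period of 6.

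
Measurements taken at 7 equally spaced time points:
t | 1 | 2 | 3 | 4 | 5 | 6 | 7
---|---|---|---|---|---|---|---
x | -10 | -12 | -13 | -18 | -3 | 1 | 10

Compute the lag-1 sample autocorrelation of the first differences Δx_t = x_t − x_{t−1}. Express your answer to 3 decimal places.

First differences Δx: -2, -1, -5, 15, 4, 9
Mean of differences = 3.3333
Numerator Σ(Δx_t−Δx̄)(Δx_{t+1}−Δx̄) = -26.4444
Denominator Σ(Δx_t−Δx̄)² = 285.3333
r_1(Δx) = -26.4444 / 285.3333 = -0.093

-0.093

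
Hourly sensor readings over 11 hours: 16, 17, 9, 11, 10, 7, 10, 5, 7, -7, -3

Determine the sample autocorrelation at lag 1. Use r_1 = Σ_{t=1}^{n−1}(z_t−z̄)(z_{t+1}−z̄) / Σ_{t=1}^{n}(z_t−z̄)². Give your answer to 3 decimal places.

0.505

Mean z̄ = (16 + 17 + 9 + 11 + 10 + 7 + 10 + 5 + 7 − 7 − 3)/11 = 7.4545
Numerator Σ_{t=1}^{10}(z_t−z̄)(z_{t+1}−z̄) = 261.0661
Denominator Σ(z_t−z̄)² = 516.7273
r_1 = 261.0661 / 516.7273 = 0.505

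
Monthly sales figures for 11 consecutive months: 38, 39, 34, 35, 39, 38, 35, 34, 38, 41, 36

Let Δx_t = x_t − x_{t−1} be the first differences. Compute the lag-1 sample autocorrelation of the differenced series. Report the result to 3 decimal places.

First differences Δx: 1, -5, 1, 4, -1, -3, -1, 4, 3, -5
Mean of differences = -0.2000
Numerator Σ(Δx_t−Δx̄)(Δx_{t+1}−Δx̄) = -10.6400
Denominator Σ(Δx_t−Δx̄)² = 103.6000
r_1(Δx) = -10.6400 / 103.6000 = -0.103

-0.103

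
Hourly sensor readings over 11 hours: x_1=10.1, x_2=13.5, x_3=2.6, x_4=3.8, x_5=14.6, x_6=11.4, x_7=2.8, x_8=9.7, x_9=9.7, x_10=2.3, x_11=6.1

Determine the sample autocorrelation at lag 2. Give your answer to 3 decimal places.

-0.657

Mean x̄ = (10.1 + 13.5 + 2.6 + 3.8 + 14.6 + 11.4 + 2.8 + 9.7 + 9.7 + 2.3 + 6.1)/11 = 7.8727
Numerator Σ_{t=1}^{9}(x_t−x̄)(x_{t+2}−x̄) = -134.8706
Denominator Σ(x_t−x̄)² = 205.3218
r_2 = -134.8706 / 205.3218 = -0.657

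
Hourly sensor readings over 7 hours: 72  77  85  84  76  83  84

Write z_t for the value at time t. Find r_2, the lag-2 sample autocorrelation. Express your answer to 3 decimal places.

-0.496

Mean z̄ = (72 + 77 + 85 + 84 + 76 + 83 + 84)/7 = 80.1429
Deviations from mean: -8.1429, -3.1429, 4.8571, 3.8571, -4.1429, 2.8571, 3.8571
Numerator Σ_{t=1}^{5}(z_t−z̄)(z_{t+2}−z̄) = -76.7551
Denominator Σ(z_t−z̄)² = 154.8571
r_2 = -76.7551 / 154.8571 = -0.496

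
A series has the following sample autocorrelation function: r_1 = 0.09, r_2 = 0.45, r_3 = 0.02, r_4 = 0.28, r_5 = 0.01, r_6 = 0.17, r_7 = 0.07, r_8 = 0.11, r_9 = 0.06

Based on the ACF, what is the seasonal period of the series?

2

The largest autocorrelation is r_2 = 0.45, with weaker echoes at lags 4 (0.28) and 6 (0.17); the remaining lags stay at or below 0.11.
The dominant spike at lag 2 indicates a seasonal period of 2.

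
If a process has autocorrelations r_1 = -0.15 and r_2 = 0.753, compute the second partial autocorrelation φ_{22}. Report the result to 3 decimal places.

0.747

φ_{22} = (r_2 − r_1²) / (1 − r_1²)
r_1² = (-0.15)² = 0.0225
Numerator = 0.753 − 0.0225 = 0.7305; denominator = 1 − 0.0225 = 0.9775
φ_{22} = 0.7305 / 0.9775 = 0.747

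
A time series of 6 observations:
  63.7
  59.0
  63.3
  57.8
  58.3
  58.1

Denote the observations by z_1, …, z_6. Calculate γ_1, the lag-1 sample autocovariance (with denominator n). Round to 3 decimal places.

-1.206

Mean z̄ = (63.7 + 59.0 + 63.3 + 57.8 + 58.3 + 58.1)/6 = 60.0333
Deviations: 3.6667, -1.0333, 3.2667, -2.2333, -1.7333, -1.9333
Σ_{t=1}^{5}(z_t−z̄)(z_{t+1}−z̄) = -7.2378
γ_1 = -7.2378 / 6 = -1.206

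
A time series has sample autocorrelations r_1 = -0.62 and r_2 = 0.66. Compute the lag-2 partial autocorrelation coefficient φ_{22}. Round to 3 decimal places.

φ_{22} = (r_2 − r_1²) / (1 − r_1²)
r_1² = (-0.62)² = 0.3844
Numerator = 0.66 − 0.3844 = 0.2756; denominator = 1 − 0.3844 = 0.6156
φ_{22} = 0.2756 / 0.6156 = 0.448

0.448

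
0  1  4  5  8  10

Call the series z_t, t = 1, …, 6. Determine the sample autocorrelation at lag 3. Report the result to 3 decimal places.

Mean z̄ = (0 + 1 + 4 + 5 + 8 + 10)/6 = 4.6667
Σ(z_t−z̄)(z_{t+3}−z̄) = (-1.5556) + (-12.2222) + (-3.5556) = -17.3333
Denominator Σ(z_t−z̄)² = 75.3333
r_3 = -17.3333 / 75.3333 = -0.230

-0.230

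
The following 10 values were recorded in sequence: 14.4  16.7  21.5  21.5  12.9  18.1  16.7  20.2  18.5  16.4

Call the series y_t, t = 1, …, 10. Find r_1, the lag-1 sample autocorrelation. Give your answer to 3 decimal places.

-0.110

Mean ȳ = (14.4 + 16.7 + 21.5 + 21.5 + 12.9 + 18.1 + 16.7 + 20.2 + 18.5 + 16.4)/10 = 17.6900
Numerator Σ_{t=1}^{9}(y_t−ȳ)(y_{t+1}−ȳ) = -8.1151
Denominator Σ(y_t−ȳ)² = 73.5490
r_1 = -8.1151 / 73.5490 = -0.110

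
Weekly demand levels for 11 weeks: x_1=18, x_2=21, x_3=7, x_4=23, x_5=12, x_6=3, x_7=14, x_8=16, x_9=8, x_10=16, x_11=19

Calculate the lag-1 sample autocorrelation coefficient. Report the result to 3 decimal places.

Mean x̄ = (18 + 21 + 7 + 23 + 12 + 3 + 14 + 16 + 8 + 16 + 19)/11 = 14.2727
Numerator Σ_{t=1}^{10}(x_t−x̄)(x_{t+1}−x̄) = -92.4380
Denominator Σ(x_t−x̄)² = 388.1818
r_1 = -92.4380 / 388.1818 = -0.238

-0.238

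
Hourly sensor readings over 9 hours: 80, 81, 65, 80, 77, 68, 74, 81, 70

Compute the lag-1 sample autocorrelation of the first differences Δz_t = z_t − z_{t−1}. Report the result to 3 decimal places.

First differences Δz: 1, -16, 15, -3, -9, 6, 7, -11
Mean of differences = -1.2500
Numerator Σ(Δz_t−Δz̄)(Δz_{t+1}−Δz̄) = -364.5625
Denominator Σ(Δz_t−Δz̄)² = 765.5000
r_1(Δz) = -364.5625 / 765.5000 = -0.476

-0.476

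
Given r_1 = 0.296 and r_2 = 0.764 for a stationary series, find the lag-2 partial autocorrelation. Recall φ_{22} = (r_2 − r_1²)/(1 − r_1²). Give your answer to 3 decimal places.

φ_{22} = (r_2 − r_1²) / (1 − r_1²)
r_1² = (0.296)² = 0.087616
Numerator = 0.764 − 0.0876 = 0.6764; denominator = 1 − 0.0876 = 0.9124
φ_{22} = 0.6764 / 0.9124 = 0.741

0.741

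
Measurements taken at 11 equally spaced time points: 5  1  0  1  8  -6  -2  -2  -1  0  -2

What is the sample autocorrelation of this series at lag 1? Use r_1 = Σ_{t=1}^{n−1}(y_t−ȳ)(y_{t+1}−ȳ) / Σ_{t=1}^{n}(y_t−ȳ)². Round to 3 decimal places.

-0.121

Mean ȳ = (5 + 1 + 0 + 1 + 8 − 6 − 2 − 2 − 1 + 0 − 2)/11 = 0.1818
Numerator Σ_{t=1}^{10}(y_t−ȳ)(y_{t+1}−ȳ) = -16.8512
Denominator Σ(y_t−ȳ)² = 139.6364
r_1 = -16.8512 / 139.6364 = -0.121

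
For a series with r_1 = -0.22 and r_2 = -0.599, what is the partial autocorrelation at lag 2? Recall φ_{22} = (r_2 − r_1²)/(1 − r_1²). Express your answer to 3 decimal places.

-0.680

φ_{22} = (r_2 − r_1²) / (1 − r_1²)
r_1² = (-0.22)² = 0.0484
Numerator = -0.599 − 0.0484 = -0.6474; denominator = 1 − 0.0484 = 0.9516
φ_{22} = -0.6474 / 0.9516 = -0.680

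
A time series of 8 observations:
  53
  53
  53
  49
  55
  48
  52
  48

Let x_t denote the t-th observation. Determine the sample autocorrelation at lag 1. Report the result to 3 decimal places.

-0.474

Mean x̄ = (53 + 53 + 53 + 49 + 55 + 48 + 52 + 48)/8 = 51.3750
Σ(x_t−x̄)(x_{t+1}−x̄) = (2.6406) + (2.6406) + (-3.8594) + (-8.6094) + (-12.2344) + (-2.1094) + (-2.1094) = -23.6406
Denominator Σ(x_t−x̄)² = 49.8750
r_1 = -23.6406 / 49.8750 = -0.474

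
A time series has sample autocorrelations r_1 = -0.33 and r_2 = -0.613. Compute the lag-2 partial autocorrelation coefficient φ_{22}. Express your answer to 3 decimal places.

-0.810

φ_{22} = (r_2 − r_1²) / (1 − r_1²)
r_1² = (-0.33)² = 0.1089
Numerator = -0.613 − 0.1089 = -0.7219; denominator = 1 − 0.1089 = 0.8911
φ_{22} = -0.7219 / 0.8911 = -0.810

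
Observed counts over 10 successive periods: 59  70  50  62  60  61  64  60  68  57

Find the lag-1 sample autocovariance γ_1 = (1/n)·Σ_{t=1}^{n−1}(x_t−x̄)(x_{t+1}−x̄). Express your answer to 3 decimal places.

Mean x̄ = (59 + 70 + 50 + 62 + 60 + 61 + 64 + 60 + 68 + 57)/10 = 61.1000
Σ_{t=1}^{9}(x_t−x̄)(x_{t+1}−x̄) = -167.7100
γ_1 = -167.7100 / 10 = -16.771

-16.771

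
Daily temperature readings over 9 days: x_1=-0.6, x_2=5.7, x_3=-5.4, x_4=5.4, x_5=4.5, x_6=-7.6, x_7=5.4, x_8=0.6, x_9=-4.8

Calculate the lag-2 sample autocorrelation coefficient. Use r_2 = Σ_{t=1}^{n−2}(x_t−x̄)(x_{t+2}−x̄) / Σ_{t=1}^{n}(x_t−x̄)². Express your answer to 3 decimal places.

-0.175

Mean x̄ = (-0.6 + 5.7 − 5.4 + 5.4 + 4.5 − 7.6 + 5.4 + 0.6 − 4.8)/9 = 0.3556
Numerator Σ_{t=1}^{7}(x_t−x̄)(x_{t+2}−x̄) = -38.5706
Denominator Σ(x_t−x̄)² = 220.6022
r_2 = -38.5706 / 220.6022 = -0.175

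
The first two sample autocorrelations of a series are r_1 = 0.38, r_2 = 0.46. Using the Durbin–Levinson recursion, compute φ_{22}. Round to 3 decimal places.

0.369

φ_{22} = (r_2 − r_1²) / (1 − r_1²)
r_1² = (0.38)² = 0.1444
Numerator = 0.46 − 0.1444 = 0.3156; denominator = 1 − 0.1444 = 0.8556
φ_{22} = 0.3156 / 0.8556 = 0.369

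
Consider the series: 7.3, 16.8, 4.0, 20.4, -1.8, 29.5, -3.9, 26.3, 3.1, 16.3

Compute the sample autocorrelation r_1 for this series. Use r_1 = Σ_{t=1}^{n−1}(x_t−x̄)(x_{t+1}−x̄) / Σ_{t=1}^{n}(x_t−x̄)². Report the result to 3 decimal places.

Mean x̄ = (7.3 + 16.8 + 4.0 + 20.4 − 1.8 + 29.5 − 3.9 + 26.3 + 3.1 + 16.3)/10 = 11.8000
Numerator Σ_{t=1}^{9}(x_t−x̄)(x_{t+1}−x̄) = -1157.1000
Denominator Σ(x_t−x̄)² = 1230.9800
r_1 = -1157.1000 / 1230.9800 = -0.940

-0.940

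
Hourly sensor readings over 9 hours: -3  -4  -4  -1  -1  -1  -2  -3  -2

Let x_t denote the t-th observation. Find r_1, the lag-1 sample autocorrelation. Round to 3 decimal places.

Mean x̄ = (-3 − 4 − 4 − 1 − 1 − 1 − 2 − 3 − 2)/9 = -2.3333
Numerator Σ_{t=1}^{8}(x_t−x̄)(x_{t+1}−x̄) = 5.2222
Denominator Σ(x_t−x̄)² = 12.0000
r_1 = 5.2222 / 12.0000 = 0.435

0.435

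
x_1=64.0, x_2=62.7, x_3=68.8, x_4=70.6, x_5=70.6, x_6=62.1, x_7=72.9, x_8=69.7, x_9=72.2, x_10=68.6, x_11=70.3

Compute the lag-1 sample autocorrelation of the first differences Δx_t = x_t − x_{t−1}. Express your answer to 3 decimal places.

First differences Δx: -1.3, 6.1, 1.8, 0.0, -8.5, 10.8, -3.2, 2.5, -3.6, 1.7
Mean of differences = 0.6300
Numerator Σ(Δx_t−Δx̄)(Δx_{t+1}−Δx̄) = -150.5439
Denominator Σ(Δx_t−Δx̄)² = 259.4010
r_1(Δx) = -150.5439 / 259.4010 = -0.580

-0.580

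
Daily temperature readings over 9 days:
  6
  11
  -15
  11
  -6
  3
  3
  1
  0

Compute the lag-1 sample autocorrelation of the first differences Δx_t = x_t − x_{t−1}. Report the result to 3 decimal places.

-0.805

First differences Δx: 5, -26, 26, -17, 9, 0, -2, -1
Mean of differences = -0.7500
Numerator Σ(Δx_t−Δx̄)(Δx_{t+1}−Δx̄) = -1407.0625
Denominator Σ(Δx_t−Δx̄)² = 1747.5000
r_1(Δx) = -1407.0625 / 1747.5000 = -0.805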